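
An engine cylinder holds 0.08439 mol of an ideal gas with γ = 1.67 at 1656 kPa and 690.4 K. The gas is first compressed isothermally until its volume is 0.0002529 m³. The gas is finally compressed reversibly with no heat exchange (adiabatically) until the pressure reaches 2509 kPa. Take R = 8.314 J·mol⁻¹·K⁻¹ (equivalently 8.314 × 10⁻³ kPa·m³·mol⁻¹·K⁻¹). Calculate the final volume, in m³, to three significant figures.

From PV = nRT: V₁ = nRT₁/P₁ = 0.0002925 m³.
Isothermal, so P V is constant: T₂ = T₁; P₂ = P₁·(V₁/V₂) = 1915 kPa.
Reversible adiabatic, γ = 1.67: T₃ = T₂·(P₃/P₂)^((γ−1)/γ) = 769.4 K; V₃ = V₂·(P₂/P₃)^(1/γ) = 0.0002151 m³.

V₃ ≈ 0.000215 m³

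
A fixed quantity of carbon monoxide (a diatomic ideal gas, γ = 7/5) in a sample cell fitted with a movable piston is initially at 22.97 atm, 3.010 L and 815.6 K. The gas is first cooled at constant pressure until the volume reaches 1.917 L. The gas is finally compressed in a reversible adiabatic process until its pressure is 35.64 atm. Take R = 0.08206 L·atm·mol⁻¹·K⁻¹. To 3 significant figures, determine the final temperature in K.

T₃ ≈ 589 K

P constant ⇒ V ∝ T: P₂ = P₁; T₂ = T₁·(V₂/V₁) = 519.4 K.
Reversible adiabatic, γ = 7/5: T₃ = T₂·(P₃/P₂)^((γ−1)/γ) = 588.9 K; V₃ = V₂·(P₂/P₃)^(1/γ) = 1.401 L.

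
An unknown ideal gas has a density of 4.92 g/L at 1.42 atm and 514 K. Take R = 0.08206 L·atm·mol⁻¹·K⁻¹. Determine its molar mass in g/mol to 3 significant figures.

ρ = PM/(RT) ⇒ M = ρRT/P = (4.92 × 0.08206 × 514.0) / 1.42

M ≈ 146 g/mol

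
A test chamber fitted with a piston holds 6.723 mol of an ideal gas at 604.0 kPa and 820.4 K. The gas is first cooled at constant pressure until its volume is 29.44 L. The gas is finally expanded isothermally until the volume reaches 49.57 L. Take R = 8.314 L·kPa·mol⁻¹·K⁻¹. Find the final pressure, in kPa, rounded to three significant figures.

P₃ ≈ 359 kPa

From PV = nRT: V₁ = nRT₁/P₁ = 75.92 L.
Isobaric, so V/T is constant: P₂ = P₁; T₂ = T₁·(V₂/V₁) = 318.1 K.
Isothermal, so P V is constant: T₃ = T₂; P₃ = P₂·(V₂/V₃) = 358.7 kPa.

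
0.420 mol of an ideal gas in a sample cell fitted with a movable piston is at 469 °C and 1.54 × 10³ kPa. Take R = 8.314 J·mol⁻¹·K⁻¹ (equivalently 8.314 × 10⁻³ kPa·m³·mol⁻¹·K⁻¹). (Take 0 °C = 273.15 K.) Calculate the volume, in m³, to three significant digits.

Convert: T = 742.15 K.
PV = nRT ⇒ V = nRT/P = (0.420 × 8.314 × 10⁻³ × 742.15) / 1.54e+03

V ≈ 0.00168 m³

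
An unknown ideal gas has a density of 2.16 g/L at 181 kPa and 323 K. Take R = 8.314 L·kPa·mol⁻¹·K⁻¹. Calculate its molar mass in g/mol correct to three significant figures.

M ≈ 32.0 g/mol

ρ = PM/(RT) ⇒ M = ρRT/P = (2.16 × 8.314 × 323.0) / 181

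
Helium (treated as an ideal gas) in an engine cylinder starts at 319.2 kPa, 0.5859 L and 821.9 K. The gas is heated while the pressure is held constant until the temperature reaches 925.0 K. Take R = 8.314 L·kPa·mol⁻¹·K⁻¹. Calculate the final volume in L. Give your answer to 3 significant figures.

V₂ ≈ 0.659 L

P constant ⇒ V ∝ T: P₂ = P₁; V₂ = V₁·(T₂/T₁) = 0.6594 L.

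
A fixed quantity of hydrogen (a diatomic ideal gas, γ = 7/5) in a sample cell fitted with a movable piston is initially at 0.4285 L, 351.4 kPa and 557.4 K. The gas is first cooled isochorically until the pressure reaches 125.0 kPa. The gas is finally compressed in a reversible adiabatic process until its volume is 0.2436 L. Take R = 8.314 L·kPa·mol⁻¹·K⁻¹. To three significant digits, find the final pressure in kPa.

P₃ ≈ 276 kPa

Isochoric, so P/T is constant: V₂ = V₁; T₂ = T₁·(P₂/P₁) = 198.3 K.
Adiabatic (γ = 7/5), T V^(γ−1) and P V^γ constant: T₃ = T₂·(V₂/V₃)^(γ−1) = 248.5 K; P₃ = P₂·(V₂/V₃)^γ = 275.6 kPa.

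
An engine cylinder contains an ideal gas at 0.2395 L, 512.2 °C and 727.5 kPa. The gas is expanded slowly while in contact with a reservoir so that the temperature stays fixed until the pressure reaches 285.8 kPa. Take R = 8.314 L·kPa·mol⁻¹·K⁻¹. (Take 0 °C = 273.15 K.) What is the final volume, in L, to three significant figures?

Convert: T₁ = 785.4 K.
Isothermal, so P V is constant: T₂ = T₁; V₂ = V₁·(P₁/P₂) = 0.6096 L.

V₂ ≈ 0.610 L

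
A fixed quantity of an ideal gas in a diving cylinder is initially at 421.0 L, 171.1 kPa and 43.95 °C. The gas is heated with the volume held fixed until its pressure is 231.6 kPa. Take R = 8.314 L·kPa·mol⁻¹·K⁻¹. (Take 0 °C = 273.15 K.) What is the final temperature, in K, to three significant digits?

T₂ ≈ 429 K

Convert: T₁ = 317.1 K.
Isochoric, so P/T is constant: V₂ = V₁; T₂ = T₁·(P₂/P₁) = 429.2 K.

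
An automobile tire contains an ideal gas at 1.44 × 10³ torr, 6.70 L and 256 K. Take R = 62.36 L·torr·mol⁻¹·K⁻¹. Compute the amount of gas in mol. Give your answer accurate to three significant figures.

n ≈ 0.604 mol

PV = nRT ⇒ n = PV/(RT) = (1.44e+03 × 6.70) / (62.36 × 256)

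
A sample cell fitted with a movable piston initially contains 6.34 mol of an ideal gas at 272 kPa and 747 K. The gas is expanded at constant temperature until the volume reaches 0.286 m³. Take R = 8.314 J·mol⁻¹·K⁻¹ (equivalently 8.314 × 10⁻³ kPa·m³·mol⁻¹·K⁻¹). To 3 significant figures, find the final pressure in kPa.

From PV = nRT: V₁ = nRT₁/P₁ = 0.1448 m³.
Isothermal, so P V is constant: T₂ = T₁; P₂ = P₁·(V₁/V₂) = 137.7 kPa.

P₂ ≈ 138 kPa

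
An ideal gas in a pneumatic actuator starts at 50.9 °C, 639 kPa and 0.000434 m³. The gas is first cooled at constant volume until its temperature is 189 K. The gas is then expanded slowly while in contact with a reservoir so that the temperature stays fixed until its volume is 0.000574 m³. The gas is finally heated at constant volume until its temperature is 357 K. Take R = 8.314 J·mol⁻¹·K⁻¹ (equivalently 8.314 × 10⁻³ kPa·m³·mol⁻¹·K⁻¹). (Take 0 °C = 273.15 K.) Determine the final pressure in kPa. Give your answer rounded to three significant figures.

P₄ ≈ 532 kPa

Convert: T₁ = 324.0 K.
Isochoric, so P/T is constant: V₂ = V₁; P₂ = P₁·(T₂/T₁) = 372.7 kPa.
T constant ⇒ Boyle's law P V = const: T₃ = T₂; P₃ = P₂·(V₂/V₃) = 281.8 kPa.
Isochoric, so P/T is constant: V₄ = V₃; P₄ = P₃·(T₄/T₃) = 532.3 kPa.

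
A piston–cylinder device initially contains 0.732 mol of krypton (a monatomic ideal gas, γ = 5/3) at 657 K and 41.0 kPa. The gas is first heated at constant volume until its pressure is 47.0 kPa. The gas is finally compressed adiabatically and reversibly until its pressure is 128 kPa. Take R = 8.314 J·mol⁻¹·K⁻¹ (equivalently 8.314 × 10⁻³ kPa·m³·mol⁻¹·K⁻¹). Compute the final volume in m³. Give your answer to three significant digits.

V₃ ≈ 0.0535 m³

From PV = nRT: V₁ = nRT₁/P₁ = 0.09752 m³.
Isochoric, so P/T is constant: V₂ = V₁; T₂ = T₁·(P₂/P₁) = 753.1 K.
Reversible adiabatic, γ = 5/3: T₃ = T₂·(P₃/P₂)^((γ−1)/γ) = 1124 K; V₃ = V₂·(P₂/P₃)^(1/γ) = 0.05346 m³.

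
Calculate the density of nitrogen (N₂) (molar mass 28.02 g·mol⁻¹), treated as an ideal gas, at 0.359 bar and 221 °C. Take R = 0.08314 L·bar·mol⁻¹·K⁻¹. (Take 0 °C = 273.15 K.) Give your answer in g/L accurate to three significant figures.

ρ ≈ 0.245 g/L

ρ = PM/(RT) = (0.359 × 28.02) / (0.08314 × 494.1)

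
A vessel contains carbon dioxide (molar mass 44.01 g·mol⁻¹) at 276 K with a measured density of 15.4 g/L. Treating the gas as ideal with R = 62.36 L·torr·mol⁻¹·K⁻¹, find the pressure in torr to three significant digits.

P ≈ 6.02e+03 torr

ρ = PM/(RT) ⇒ P = ρRT/M = (15.4 × 62.36 × 276.0) / 44.01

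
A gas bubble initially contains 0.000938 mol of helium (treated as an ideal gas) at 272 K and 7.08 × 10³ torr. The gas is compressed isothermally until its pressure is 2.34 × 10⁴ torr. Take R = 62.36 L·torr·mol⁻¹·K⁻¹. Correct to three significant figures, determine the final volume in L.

V₂ ≈ 0.000680 L

From PV = nRT: V₁ = nRT₁/P₁ = 0.002247 L.
Isothermal, so P V is constant: T₂ = T₁; V₂ = V₁·(P₁/P₂) = 0.0006799 L.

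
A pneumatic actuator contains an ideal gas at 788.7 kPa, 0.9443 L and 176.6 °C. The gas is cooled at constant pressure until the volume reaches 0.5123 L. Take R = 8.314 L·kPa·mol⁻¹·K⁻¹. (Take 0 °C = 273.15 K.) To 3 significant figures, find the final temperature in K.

T₂ ≈ 244 K

Convert: T₁ = 449.8 K.
Isobaric, so V/T is constant: P₂ = P₁; T₂ = T₁·(V₂/V₁) = 244.0 K.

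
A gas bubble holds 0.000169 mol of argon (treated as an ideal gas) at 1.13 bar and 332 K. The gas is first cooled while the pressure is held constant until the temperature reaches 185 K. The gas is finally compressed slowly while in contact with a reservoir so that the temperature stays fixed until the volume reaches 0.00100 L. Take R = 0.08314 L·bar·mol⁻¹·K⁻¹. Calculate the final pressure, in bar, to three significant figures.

From PV = nRT: V₁ = nRT₁/P₁ = 0.004128 L.
P constant ⇒ V ∝ T: P₂ = P₁; V₂ = V₁·(T₂/T₁) = 0.002300 L.
T constant ⇒ Boyle's law P V = const: T₃ = T₂; P₃ = P₂·(V₂/V₃) = 2.599 bar.

P₃ ≈ 2.60 bar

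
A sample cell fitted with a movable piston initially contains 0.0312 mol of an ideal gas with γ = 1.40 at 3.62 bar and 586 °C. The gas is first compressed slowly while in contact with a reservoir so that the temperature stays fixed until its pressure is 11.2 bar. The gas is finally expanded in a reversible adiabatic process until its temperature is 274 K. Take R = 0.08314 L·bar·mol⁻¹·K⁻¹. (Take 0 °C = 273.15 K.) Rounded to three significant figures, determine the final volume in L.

V₃ ≈ 3.46 L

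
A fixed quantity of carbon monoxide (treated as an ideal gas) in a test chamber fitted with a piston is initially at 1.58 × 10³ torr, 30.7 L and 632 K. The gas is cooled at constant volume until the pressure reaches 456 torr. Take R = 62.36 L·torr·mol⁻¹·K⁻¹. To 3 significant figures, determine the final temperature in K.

T₂ ≈ 182 K

V constant ⇒ P ∝ T: V₂ = V₁; T₂ = T₁·(P₂/P₁) = 182.4 K.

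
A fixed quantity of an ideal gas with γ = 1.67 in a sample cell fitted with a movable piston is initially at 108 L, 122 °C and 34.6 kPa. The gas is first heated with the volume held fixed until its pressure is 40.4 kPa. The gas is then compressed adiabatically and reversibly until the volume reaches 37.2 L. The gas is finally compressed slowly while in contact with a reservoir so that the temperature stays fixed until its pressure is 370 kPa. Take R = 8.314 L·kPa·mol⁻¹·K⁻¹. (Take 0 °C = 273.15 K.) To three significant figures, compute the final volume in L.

Convert: T₁ = 395.1 K.
V constant ⇒ P ∝ T: V₂ = V₁; T₂ = T₁·(P₂/P₁) = 461.4 K.
Adiabatic (γ = 1.67), T V^(γ−1) and P V^γ constant: T₃ = T₂·(V₂/V₃)^(γ−1) = 942.3 K; P₃ = P₂·(V₂/V₃)^γ = 239.5 kPa.
T constant ⇒ Boyle's law P V = const: T₄ = T₃; V₄ = V₃·(P₃/P₄) = 24.08 L.

V₄ ≈ 24.1 L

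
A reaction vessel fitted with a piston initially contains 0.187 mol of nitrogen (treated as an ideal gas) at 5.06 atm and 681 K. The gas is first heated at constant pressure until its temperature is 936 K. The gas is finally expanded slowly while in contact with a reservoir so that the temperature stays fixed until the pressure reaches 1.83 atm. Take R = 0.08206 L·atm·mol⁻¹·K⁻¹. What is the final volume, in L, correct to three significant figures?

From PV = nRT: V₁ = nRT₁/P₁ = 2.065 L.
P constant ⇒ V ∝ T: P₂ = P₁; V₂ = V₁·(T₂/T₁) = 2.839 L.
Isothermal, so P V is constant: T₃ = T₂; V₃ = V₂·(P₂/P₃) = 7.849 L.

V₃ ≈ 7.85 L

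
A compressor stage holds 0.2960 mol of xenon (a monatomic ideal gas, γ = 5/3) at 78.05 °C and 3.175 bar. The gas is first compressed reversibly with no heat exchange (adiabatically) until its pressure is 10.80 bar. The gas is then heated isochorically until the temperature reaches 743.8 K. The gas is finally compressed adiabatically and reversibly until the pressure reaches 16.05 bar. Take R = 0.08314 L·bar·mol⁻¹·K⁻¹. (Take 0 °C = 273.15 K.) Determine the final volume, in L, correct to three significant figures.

V₄ ≈ 1.20 L

Convert: T₁ = 351.2 K.
From PV = nRT: V₁ = nRT₁/P₁ = 2.722 L.
Reversible adiabatic, γ = 5/3: T₂ = T₁·(P₂/P₁)^((γ−1)/γ) = 573.1 K; V₂ = V₁·(P₁/P₂)^(1/γ) = 1.306 L.
Isochoric, so P/T is constant: V₃ = V₂; P₃ = P₂·(T₃/T₂) = 14.02 bar.
Reversible adiabatic, γ = 5/3: T₄ = T₃·(P₄/P₃)^((γ−1)/γ) = 785.2 K; V₄ = V₃·(P₃/P₄)^(1/γ) = 1.204 L.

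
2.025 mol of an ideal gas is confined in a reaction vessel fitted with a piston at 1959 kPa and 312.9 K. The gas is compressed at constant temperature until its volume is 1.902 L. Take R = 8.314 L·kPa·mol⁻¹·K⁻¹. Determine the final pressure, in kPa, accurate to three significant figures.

P₂ ≈ 2.77e+03 kPa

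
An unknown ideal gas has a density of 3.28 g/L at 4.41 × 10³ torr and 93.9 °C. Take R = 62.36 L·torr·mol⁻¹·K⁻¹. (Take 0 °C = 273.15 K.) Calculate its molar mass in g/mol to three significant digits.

ρ = PM/(RT) ⇒ M = ρRT/P = (3.28 × 62.36 × 367.0) / 4.41e+03

M ≈ 17.0 g/mol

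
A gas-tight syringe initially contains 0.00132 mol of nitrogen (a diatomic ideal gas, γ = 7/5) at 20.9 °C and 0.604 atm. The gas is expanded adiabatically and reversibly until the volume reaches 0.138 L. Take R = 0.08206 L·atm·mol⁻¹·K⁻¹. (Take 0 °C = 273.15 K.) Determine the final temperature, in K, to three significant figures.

Convert: T₁ = 294.0 K.
From PV = nRT: V₁ = nRT₁/P₁ = 0.05273 L.
Reversible adiabatic, γ = 7/5: T₂ = T₁·(V₁/V₂)^(γ−1) = 200.1 K; P₂ = P₁·(V₁/V₂)^γ = 0.1571 atm.

T₂ ≈ 200 K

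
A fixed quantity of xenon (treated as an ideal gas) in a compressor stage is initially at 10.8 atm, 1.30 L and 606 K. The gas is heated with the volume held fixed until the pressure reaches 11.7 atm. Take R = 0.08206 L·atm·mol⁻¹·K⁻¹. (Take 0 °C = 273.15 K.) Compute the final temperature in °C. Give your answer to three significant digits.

T₂ ≈ 383 °C

V constant ⇒ P ∝ T: V₂ = V₁; T₂ = T₁·(P₂/P₁) = 656.5 K.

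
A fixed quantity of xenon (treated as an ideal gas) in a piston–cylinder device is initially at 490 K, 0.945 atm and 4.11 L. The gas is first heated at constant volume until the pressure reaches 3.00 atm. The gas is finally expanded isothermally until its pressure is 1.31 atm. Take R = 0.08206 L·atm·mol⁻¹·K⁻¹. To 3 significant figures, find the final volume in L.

V₃ ≈ 9.41 L

Isochoric, so P/T is constant: V₂ = V₁; T₂ = T₁·(P₂/P₁) = 1556 K.
Isothermal, so P V is constant: T₃ = T₂; V₃ = V₂·(P₂/P₃) = 9.412 L.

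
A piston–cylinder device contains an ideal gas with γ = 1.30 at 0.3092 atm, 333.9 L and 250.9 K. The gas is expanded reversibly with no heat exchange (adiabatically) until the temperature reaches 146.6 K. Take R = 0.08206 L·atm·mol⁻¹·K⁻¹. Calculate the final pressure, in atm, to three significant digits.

Reversible adiabatic, γ = 1.30: P₂ = P₁·(T₂/T₁)^(γ/(γ−1)) = 0.03013 atm; V₂ = V₁·(T₁/T₂)^(1/(γ−1)) = 2002 L.

P₂ ≈ 0.0301 atm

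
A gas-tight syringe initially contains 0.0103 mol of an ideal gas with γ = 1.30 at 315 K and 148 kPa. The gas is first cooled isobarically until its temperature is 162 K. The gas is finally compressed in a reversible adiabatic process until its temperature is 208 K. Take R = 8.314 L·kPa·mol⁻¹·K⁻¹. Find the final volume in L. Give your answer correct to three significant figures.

From PV = nRT: V₁ = nRT₁/P₁ = 0.1823 L.
Isobaric, so V/T is constant: P₂ = P₁; V₂ = V₁·(T₂/T₁) = 0.09373 L.
Adiabatic (γ = 1.30), T V^(γ−1) and P V^γ constant: P₃ = P₂·(T₃/T₂)^(γ/(γ−1)) = 437.2 kPa; V₃ = V₂·(T₂/T₃)^(1/(γ−1)) = 0.04074 L.

V₃ ≈ 0.0407 L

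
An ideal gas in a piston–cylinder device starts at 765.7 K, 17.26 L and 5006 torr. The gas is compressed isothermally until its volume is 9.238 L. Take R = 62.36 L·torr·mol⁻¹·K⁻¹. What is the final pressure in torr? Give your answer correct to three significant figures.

Isothermal, so P V is constant: T₂ = T₁; P₂ = P₁·(V₁/V₂) = 9353 torr.

P₂ ≈ 9.35e+03 torr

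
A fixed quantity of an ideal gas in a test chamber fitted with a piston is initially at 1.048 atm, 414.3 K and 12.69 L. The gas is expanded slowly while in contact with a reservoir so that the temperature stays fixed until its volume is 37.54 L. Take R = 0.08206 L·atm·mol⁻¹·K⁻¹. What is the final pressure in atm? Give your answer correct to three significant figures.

P₂ ≈ 0.354 atm

Isothermal, so P V is constant: T₂ = T₁; P₂ = P₁·(V₁/V₂) = 0.3543 atm.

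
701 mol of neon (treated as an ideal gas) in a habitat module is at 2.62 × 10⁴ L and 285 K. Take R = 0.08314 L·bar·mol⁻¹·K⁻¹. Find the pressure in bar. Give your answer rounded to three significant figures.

P ≈ 0.634 bar

PV = nRT ⇒ P = nRT/V = (701 × 0.08314 × 285) / 2.62e+04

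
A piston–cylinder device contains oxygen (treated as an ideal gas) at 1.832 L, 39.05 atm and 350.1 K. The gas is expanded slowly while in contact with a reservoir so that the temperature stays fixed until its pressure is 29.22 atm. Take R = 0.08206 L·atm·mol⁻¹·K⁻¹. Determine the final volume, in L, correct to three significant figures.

T constant ⇒ Boyle's law P V = const: T₂ = T₁; V₂ = V₁·(P₁/P₂) = 2.448 L.

V₂ ≈ 2.45 L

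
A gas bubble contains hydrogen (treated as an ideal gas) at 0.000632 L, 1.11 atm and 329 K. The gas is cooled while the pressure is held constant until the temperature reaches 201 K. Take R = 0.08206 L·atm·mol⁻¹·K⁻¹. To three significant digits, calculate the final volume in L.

V₂ ≈ 0.000386 L

P constant ⇒ V ∝ T: P₂ = P₁; V₂ = V₁·(T₂/T₁) = 0.0003861 L.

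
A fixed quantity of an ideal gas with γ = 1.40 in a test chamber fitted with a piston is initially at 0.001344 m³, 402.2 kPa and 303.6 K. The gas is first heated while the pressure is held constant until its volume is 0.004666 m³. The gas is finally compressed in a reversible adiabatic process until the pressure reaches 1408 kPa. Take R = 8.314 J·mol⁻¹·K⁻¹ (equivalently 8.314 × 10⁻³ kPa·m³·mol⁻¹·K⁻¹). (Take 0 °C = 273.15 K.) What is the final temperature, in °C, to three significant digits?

P constant ⇒ V ∝ T: P₂ = P₁; T₂ = T₁·(V₂/V₁) = 1054 K.
Adiabatic (γ = 1.40), T V^(γ−1) and P V^γ constant: T₃ = T₂·(P₃/P₂)^((γ−1)/γ) = 1508 K; V₃ = V₂·(P₂/P₃)^(1/γ) = 0.001907 m³.

T₃ ≈ 1.23e+03 °C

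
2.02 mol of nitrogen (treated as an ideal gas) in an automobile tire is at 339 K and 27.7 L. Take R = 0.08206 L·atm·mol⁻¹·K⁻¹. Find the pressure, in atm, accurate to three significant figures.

PV = nRT ⇒ P = nRT/V = (2.02 × 0.08206 × 339) / 27.7

P ≈ 2.03 atm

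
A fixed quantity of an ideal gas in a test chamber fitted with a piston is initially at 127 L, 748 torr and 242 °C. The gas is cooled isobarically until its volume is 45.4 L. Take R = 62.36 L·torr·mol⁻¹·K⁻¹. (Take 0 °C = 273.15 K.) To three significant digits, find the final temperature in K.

Convert: T₁ = 515.1 K.
Isobaric, so V/T is constant: P₂ = P₁; T₂ = T₁·(V₂/V₁) = 184.2 K.

T₂ ≈ 184 K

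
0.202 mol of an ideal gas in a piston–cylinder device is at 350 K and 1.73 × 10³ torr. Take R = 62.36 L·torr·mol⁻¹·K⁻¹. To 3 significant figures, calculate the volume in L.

V ≈ 2.55 L

PV = nRT ⇒ V = nRT/P = (0.202 × 62.36 × 350) / 1.73e+03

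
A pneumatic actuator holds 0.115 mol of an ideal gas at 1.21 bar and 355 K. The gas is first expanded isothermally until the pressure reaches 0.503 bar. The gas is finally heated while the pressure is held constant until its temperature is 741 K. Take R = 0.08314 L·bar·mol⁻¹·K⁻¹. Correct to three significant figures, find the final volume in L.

V₃ ≈ 14.1 L

From PV = nRT: V₁ = nRT₁/P₁ = 2.805 L.
T constant ⇒ Boyle's law P V = const: T₂ = T₁; V₂ = V₁·(P₁/P₂) = 6.748 L.
P constant ⇒ V ∝ T: P₃ = P₂; V₃ = V₂·(T₃/T₂) = 14.09 L.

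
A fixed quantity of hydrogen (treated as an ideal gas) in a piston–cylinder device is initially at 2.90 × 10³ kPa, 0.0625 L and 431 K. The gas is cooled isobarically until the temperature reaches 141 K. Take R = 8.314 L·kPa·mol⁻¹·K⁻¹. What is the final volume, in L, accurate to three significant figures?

V₂ ≈ 0.0204 L

P constant ⇒ V ∝ T: P₂ = P₁; V₂ = V₁·(T₂/T₁) = 0.02045 L.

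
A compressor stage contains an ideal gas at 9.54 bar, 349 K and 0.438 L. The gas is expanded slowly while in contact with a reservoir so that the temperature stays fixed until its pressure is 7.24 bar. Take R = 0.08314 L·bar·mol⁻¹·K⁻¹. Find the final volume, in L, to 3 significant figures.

V₂ ≈ 0.577 L

Isothermal, so P V is constant: T₂ = T₁; V₂ = V₁·(P₁/P₂) = 0.5771 L.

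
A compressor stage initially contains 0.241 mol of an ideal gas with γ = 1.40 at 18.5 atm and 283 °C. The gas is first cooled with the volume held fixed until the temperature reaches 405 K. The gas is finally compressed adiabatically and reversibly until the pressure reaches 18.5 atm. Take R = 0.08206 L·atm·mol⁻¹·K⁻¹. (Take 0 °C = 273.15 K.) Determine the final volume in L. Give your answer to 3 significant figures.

Convert: T₁ = 556.1 K.
From PV = nRT: V₁ = nRT₁/P₁ = 0.5945 L.
Isochoric, so P/T is constant: V₂ = V₁; P₂ = P₁·(T₂/T₁) = 13.47 atm.
Reversible adiabatic, γ = 1.40: T₃ = T₂·(P₃/P₂)^((γ−1)/γ) = 443.4 K; V₃ = V₂·(P₂/P₃)^(1/γ) = 0.4740 L.

V₃ ≈ 0.474 L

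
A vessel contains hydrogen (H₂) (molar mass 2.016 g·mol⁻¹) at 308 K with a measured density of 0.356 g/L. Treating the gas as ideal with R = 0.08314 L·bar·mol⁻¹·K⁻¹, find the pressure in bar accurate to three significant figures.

P ≈ 4.52 bar

ρ = PM/(RT) ⇒ P = ρRT/M = (0.356 × 0.08314 × 308.0) / 2.016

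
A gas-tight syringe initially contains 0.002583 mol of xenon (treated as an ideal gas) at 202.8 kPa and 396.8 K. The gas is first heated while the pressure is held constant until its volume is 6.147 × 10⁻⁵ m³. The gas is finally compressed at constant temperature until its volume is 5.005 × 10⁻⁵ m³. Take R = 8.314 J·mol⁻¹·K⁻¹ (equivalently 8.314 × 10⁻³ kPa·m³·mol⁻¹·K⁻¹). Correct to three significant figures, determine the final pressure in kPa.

P₃ ≈ 249 kPa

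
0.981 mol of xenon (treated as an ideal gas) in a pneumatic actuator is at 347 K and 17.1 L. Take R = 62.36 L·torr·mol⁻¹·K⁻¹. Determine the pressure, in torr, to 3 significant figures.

PV = nRT ⇒ P = nRT/V = (0.981 × 62.36 × 347) / 17.1

P ≈ 1.24e+03 torr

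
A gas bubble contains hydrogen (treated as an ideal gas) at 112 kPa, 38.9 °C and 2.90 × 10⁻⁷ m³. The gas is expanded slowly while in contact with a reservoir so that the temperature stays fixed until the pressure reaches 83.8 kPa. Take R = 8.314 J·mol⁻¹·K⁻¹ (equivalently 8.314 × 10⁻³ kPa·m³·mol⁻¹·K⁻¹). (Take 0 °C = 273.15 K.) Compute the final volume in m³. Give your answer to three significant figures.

V₂ ≈ 3.88e-07 m³

Convert: T₁ = 312.0 K.
T constant ⇒ Boyle's law P V = const: T₂ = T₁; V₂ = V₁·(P₁/P₂) = 3.876e-07 m³.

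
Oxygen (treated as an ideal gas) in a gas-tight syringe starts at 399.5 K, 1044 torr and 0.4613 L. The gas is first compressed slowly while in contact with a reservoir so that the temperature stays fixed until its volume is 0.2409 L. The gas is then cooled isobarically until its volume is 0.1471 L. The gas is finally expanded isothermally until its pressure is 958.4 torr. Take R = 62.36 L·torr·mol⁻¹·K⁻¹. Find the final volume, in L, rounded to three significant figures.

V₄ ≈ 0.307 L

T constant ⇒ Boyle's law P V = const: T₂ = T₁; P₂ = P₁·(V₁/V₂) = 1999 torr.
P constant ⇒ V ∝ T: P₃ = P₂; T₃ = T₂·(V₃/V₂) = 243.9 K.
T constant ⇒ Boyle's law P V = const: T₄ = T₃; V₄ = V₃·(P₃/P₄) = 0.3068 L.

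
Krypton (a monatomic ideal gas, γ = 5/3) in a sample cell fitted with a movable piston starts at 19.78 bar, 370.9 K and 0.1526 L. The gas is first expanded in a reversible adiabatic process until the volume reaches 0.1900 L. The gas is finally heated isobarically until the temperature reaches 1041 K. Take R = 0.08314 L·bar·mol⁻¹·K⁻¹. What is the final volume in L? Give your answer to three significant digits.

Adiabatic (γ = 5/3), T V^(γ−1) and P V^γ constant: T₂ = T₁·(V₁/V₂)^(γ−1) = 320.5 K; P₂ = P₁·(V₁/V₂)^γ = 13.73 bar.
Isobaric, so V/T is constant: P₃ = P₂; V₃ = V₂·(T₃/T₂) = 0.6172 L.

V₃ ≈ 0.617 L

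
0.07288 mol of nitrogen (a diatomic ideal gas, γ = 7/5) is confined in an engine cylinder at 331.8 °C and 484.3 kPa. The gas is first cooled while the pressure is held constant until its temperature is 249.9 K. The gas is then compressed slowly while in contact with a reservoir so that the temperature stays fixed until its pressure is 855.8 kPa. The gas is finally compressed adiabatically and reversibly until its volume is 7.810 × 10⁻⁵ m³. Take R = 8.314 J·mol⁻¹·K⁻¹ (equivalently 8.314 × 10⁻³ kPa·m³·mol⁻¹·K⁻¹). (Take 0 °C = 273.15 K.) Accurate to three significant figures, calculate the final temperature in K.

Convert: T₁ = 605.0 K.
From PV = nRT: V₁ = nRT₁/P₁ = 0.0007569 m³.
P constant ⇒ V ∝ T: P₂ = P₁; V₂ = V₁·(T₂/T₁) = 0.0003127 m³.
Isothermal, so P V is constant: T₃ = T₂; V₃ = V₂·(P₂/P₃) = 0.0001769 m³.
Reversible adiabatic, γ = 7/5: T₄ = T₃·(V₃/V₄)^(γ−1) = 346.6 K; P₄ = P₃·(V₃/V₄)^γ = 2689 kPa.

T₄ ≈ 347 K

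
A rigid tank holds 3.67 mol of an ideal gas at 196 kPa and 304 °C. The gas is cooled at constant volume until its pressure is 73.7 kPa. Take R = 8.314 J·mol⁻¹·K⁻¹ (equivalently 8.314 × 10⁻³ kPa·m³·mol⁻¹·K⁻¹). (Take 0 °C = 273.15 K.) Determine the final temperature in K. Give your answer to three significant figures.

Convert: T₁ = 577.1 K.
From PV = nRT: V₁ = nRT₁/P₁ = 0.08985 m³.
Isochoric, so P/T is constant: V₂ = V₁; T₂ = T₁·(P₂/P₁) = 217.0 K.

T₂ ≈ 217 K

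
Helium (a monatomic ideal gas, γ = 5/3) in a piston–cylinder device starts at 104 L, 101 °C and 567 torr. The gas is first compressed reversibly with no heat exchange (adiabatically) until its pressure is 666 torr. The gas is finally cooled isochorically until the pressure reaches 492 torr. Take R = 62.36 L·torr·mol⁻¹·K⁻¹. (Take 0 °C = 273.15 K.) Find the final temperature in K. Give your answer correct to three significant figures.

T₃ ≈ 295 K

Convert: T₁ = 374.1 K.
Reversible adiabatic, γ = 5/3: T₂ = T₁·(P₂/P₁)^((γ−1)/γ) = 399.0 K; V₂ = V₁·(P₁/P₂)^(1/γ) = 94.43 L.
Isochoric, so P/T is constant: V₃ = V₂; T₃ = T₂·(P₃/P₂) = 294.8 K.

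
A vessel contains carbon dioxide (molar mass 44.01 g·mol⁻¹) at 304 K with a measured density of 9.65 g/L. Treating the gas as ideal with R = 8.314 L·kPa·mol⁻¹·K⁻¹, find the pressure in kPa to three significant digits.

ρ = PM/(RT) ⇒ P = ρRT/M = (9.65 × 8.314 × 304.0) / 44.01

P ≈ 554 kPa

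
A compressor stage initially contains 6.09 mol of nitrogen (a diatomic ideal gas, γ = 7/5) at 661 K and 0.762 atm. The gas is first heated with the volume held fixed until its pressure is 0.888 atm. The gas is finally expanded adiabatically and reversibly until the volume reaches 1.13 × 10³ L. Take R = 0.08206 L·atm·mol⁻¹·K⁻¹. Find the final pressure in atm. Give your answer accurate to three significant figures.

From PV = nRT: V₁ = nRT₁/P₁ = 433.5 L.
V constant ⇒ P ∝ T: V₂ = V₁; T₂ = T₁·(P₂/P₁) = 770.3 K.
Adiabatic (γ = 7/5), T V^(γ−1) and P V^γ constant: T₃ = T₂·(V₂/V₃)^(γ−1) = 525.1 K; P₃ = P₂·(V₂/V₃)^γ = 0.2322 atm.

P₃ ≈ 0.232 atm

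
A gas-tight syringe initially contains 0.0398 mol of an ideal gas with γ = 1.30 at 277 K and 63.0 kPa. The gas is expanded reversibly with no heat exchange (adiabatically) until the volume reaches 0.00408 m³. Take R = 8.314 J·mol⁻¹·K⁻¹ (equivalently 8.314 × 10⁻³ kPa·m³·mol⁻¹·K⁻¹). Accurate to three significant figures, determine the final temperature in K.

T₂ ≈ 203 K

From PV = nRT: V₁ = nRT₁/P₁ = 0.001455 m³.
Reversible adiabatic, γ = 1.30: T₂ = T₁·(V₁/V₂)^(γ−1) = 203.3 K; P₂ = P₁·(V₁/V₂)^γ = 16.49 kPa.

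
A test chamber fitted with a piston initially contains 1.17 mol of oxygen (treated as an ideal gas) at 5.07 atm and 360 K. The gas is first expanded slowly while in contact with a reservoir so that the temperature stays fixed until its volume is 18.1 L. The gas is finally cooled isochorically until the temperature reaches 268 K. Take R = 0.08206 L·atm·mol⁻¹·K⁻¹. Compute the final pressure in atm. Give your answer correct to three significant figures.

P₃ ≈ 1.42 atm

From PV = nRT: V₁ = nRT₁/P₁ = 6.817 L.
Isothermal, so P V is constant: T₂ = T₁; P₂ = P₁·(V₁/V₂) = 1.910 atm.
V constant ⇒ P ∝ T: V₃ = V₂; P₃ = P₂·(T₃/T₂) = 1.422 atm.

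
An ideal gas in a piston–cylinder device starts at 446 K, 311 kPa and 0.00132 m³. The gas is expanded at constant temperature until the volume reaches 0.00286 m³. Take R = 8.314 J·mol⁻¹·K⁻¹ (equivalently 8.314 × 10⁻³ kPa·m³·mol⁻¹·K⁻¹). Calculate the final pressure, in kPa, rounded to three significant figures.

P₂ ≈ 144 kPa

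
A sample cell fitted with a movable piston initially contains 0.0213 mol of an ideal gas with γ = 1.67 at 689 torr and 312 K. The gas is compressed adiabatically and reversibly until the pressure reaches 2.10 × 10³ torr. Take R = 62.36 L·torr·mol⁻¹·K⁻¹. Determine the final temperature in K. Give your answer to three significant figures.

T₂ ≈ 488 K

From PV = nRT: V₁ = nRT₁/P₁ = 0.6015 L.
Adiabatic (γ = 1.67), T V^(γ−1) and P V^γ constant: T₂ = T₁·(P₂/P₁)^((γ−1)/γ) = 487.9 K; V₂ = V₁·(P₁/P₂)^(1/γ) = 0.3086 L.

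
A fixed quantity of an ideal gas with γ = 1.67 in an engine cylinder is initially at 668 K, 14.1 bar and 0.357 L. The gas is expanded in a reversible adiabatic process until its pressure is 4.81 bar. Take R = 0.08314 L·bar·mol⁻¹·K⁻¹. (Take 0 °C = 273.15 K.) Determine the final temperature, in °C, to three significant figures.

Reversible adiabatic, γ = 1.67: T₂ = T₁·(P₂/P₁)^((γ−1)/γ) = 433.9 K; V₂ = V₁·(P₁/P₂)^(1/γ) = 0.6798 L.

T₂ ≈ 161 °C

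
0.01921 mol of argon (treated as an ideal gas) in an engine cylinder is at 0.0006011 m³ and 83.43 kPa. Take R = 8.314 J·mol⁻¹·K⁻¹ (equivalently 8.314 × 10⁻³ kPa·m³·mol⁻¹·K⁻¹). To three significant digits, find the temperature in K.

T ≈ 314 K

PV = nRT ⇒ T = PV/(nR) = (83.43 × 0.0006011) / (0.01921 × 8.314 × 10⁻³)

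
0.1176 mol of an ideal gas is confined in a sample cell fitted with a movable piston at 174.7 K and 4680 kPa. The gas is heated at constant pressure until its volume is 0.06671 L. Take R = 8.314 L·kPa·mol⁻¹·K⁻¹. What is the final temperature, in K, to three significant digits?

T₂ ≈ 319 K

From PV = nRT: V₁ = nRT₁/P₁ = 0.03650 L.
P constant ⇒ V ∝ T: P₂ = P₁; T₂ = T₁·(V₂/V₁) = 319.3 K.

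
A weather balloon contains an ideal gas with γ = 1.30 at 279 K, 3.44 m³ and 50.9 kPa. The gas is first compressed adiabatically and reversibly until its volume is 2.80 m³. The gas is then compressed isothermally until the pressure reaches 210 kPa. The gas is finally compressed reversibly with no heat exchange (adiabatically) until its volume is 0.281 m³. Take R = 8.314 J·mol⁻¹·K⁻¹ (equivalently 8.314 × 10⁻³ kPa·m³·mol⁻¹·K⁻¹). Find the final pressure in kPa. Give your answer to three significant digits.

Reversible adiabatic, γ = 1.30: T₂ = T₁·(V₁/V₂)^(γ−1) = 296.8 K; P₂ = P₁·(V₁/V₂)^γ = 66.52 kPa.
T constant ⇒ Boyle's law P V = const: T₃ = T₂; V₃ = V₂·(P₂/P₃) = 0.8869 m³.
Reversible adiabatic, γ = 1.30: T₄ = T₃·(V₃/V₄)^(γ−1) = 419.0 K; P₄ = P₃·(V₃/V₄)^γ = 935.7 kPa.

P₄ ≈ 936 kPa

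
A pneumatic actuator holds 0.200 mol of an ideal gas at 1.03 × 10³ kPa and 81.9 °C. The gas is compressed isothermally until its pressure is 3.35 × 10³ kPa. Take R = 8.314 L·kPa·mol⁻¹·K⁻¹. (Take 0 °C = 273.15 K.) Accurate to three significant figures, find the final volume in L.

V₂ ≈ 0.176 L

Convert: T₁ = 355.0 K.
From PV = nRT: V₁ = nRT₁/P₁ = 0.5732 L.
T constant ⇒ Boyle's law P V = const: T₂ = T₁; V₂ = V₁·(P₁/P₂) = 0.1762 L.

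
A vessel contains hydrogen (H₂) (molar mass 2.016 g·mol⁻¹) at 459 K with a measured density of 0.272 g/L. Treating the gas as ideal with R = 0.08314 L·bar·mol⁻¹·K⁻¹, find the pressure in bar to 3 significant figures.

P ≈ 5.15 bar

ρ = PM/(RT) ⇒ P = ρRT/M = (0.272 × 0.08314 × 459.0) / 2.016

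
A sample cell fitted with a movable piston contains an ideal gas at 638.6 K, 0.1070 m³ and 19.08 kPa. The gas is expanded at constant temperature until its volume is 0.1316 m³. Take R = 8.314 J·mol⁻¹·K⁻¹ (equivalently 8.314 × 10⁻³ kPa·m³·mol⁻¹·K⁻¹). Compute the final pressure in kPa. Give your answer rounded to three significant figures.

P₂ ≈ 15.5 kPa

Isothermal, so P V is constant: T₂ = T₁; P₂ = P₁·(V₁/V₂) = 15.51 kPa.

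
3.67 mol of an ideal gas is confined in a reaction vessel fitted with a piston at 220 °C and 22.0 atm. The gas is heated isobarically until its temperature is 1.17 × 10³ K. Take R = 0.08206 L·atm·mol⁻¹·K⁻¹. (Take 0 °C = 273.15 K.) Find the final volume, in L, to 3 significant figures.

Convert: T₁ = 493.1 K.
From PV = nRT: V₁ = nRT₁/P₁ = 6.751 L.
P constant ⇒ V ∝ T: P₂ = P₁; V₂ = V₁·(T₂/T₁) = 16.02 L.

V₂ ≈ 16.0 L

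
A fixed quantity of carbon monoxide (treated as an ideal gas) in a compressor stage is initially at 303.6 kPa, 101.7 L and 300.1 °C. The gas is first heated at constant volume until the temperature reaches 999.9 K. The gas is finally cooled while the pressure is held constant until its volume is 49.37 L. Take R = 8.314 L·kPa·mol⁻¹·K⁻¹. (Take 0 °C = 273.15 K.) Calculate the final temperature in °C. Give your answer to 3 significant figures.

T₃ ≈ 212 °C

Convert: T₁ = 573.2 K.
V constant ⇒ P ∝ T: V₂ = V₁; P₂ = P₁·(T₂/T₁) = 529.6 kPa.
P constant ⇒ V ∝ T: P₃ = P₂; T₃ = T₂·(V₃/V₂) = 485.4 K.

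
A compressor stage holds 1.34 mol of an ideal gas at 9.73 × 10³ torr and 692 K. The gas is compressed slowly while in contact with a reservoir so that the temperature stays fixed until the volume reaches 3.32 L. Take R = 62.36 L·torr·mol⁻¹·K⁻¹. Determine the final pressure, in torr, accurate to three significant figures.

P₂ ≈ 1.74e+04 torr

From PV = nRT: V₁ = nRT₁/P₁ = 5.943 L.
Isothermal, so P V is constant: T₂ = T₁; P₂ = P₁·(V₁/V₂) = 1.742e+04 torr.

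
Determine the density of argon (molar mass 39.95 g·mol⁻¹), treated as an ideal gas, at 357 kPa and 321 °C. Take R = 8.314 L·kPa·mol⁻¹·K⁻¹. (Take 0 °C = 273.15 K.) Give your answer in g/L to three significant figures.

ρ = PM/(RT) = (357 × 39.95) / (8.314 × 594.1)

ρ ≈ 2.89 g/L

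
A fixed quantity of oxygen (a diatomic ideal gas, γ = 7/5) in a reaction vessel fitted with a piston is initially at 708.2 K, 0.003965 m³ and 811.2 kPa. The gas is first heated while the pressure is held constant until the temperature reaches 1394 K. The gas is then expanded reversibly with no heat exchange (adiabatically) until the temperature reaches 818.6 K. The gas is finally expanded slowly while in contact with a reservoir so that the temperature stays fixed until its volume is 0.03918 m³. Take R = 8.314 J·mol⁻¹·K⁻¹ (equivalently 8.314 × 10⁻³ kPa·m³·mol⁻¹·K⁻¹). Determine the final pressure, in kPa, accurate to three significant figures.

P₄ ≈ 94.9 kPa

P constant ⇒ V ∝ T: P₂ = P₁; V₂ = V₁·(T₂/T₁) = 0.007805 m³.
Reversible adiabatic, γ = 7/5: P₃ = P₂·(T₃/T₂)^(γ/(γ−1)) = 125.9 kPa; V₃ = V₂·(T₂/T₃)^(1/(γ−1)) = 0.02953 m³.
Isothermal, so P V is constant: T₄ = T₃; P₄ = P₃·(V₃/V₄) = 94.89 kPa.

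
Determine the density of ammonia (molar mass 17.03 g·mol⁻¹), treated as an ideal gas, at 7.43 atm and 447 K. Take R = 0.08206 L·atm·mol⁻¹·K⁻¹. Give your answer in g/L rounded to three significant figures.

ρ = PM/(RT) = (7.43 × 17.03) / (0.08206 × 447.0)

ρ ≈ 3.45 g/L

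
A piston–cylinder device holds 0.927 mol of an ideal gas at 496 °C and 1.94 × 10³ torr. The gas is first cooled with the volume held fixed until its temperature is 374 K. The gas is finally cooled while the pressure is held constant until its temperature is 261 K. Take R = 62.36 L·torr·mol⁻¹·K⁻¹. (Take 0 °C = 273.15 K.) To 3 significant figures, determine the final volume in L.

V₃ ≈ 16.0 L

Convert: T₁ = 769.1 K.
From PV = nRT: V₁ = nRT₁/P₁ = 22.92 L.
V constant ⇒ P ∝ T: V₂ = V₁; P₂ = P₁·(T₂/T₁) = 943.3 torr.
P constant ⇒ V ∝ T: P₃ = P₂; V₃ = V₂·(T₃/T₂) = 15.99 L.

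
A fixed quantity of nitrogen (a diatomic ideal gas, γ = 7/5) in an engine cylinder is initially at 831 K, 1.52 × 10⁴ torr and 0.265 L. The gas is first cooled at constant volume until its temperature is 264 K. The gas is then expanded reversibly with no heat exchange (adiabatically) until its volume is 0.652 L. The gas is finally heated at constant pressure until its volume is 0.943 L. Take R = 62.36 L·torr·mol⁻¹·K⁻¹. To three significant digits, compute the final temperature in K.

T₄ ≈ 266 K

V constant ⇒ P ∝ T: V₂ = V₁; P₂ = P₁·(T₂/T₁) = 4829 torr.
Reversible adiabatic, γ = 7/5: T₃ = T₂·(V₂/V₃)^(γ−1) = 184.2 K; P₃ = P₂·(V₂/V₃)^γ = 1369 torr.
P constant ⇒ V ∝ T: P₄ = P₃; T₄ = T₃·(V₄/V₃) = 266.4 K.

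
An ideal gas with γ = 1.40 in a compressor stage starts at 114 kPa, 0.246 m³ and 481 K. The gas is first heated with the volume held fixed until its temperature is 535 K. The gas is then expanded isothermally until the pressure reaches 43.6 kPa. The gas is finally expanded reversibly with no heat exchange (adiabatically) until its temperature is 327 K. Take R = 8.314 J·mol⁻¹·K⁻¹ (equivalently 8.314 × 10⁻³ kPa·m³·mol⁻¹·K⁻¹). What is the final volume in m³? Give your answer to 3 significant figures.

V constant ⇒ P ∝ T: V₂ = V₁; P₂ = P₁·(T₂/T₁) = 126.8 kPa.
T constant ⇒ Boyle's law P V = const: T₃ = T₂; V₃ = V₂·(P₂/P₃) = 0.7154 m³.
Reversible adiabatic, γ = 1.40: P₄ = P₃·(T₄/T₃)^(γ/(γ−1)) = 7.783 kPa; V₄ = V₃·(T₃/T₄)^(1/(γ−1)) = 2.449 m³.

V₄ ≈ 2.45 m³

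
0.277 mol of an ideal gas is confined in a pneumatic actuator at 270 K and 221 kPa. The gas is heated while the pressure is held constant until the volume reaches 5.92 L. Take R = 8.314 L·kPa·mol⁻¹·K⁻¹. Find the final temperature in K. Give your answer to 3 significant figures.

T₂ ≈ 568 K

From PV = nRT: V₁ = nRT₁/P₁ = 2.814 L.
Isobaric, so V/T is constant: P₂ = P₁; T₂ = T₁·(V₂/V₁) = 568.1 K.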